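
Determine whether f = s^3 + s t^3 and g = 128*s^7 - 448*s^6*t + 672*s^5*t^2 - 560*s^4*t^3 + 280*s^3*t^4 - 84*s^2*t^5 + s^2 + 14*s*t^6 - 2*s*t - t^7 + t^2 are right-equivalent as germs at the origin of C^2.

The Hessian of f at 0 is [[0, 0], [0, 0]] with rank 0, so corank 2. A Groebner basis of the Jacobian ideal J(f) in C{s,t} is {s^3, s*t^2, 3*s^2 + t^3}; counting standard monomials gives mu = 7. Corank 2; j^3 = s^3 is a perfect cube, so E-series; the 4-jet and mu = 7 give E_7. The Hessian of g at 0 is [[2, -2], [-2, 2]] with rank 1, so corank 1. A Groebner basis of the Jacobian ideal J(g) in C{s,t} is {t^6, s - t}; counting standard monomials gives mu = 6. Corank 1: A-series; mu = 6 gives A_6. f is E_7 but g is A_6, hence not right-equivalent.

No.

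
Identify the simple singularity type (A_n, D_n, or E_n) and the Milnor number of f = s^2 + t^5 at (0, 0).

The Hessian of f at 0 is [[2, 0], [0, 0]] with rank 1, so corank 1. A Groebner basis of the Jacobian ideal J(f) in C{s,t} is {t^4, s}; counting standard monomials gives mu = 4. Corank 1: A-series; mu = 4 gives A_4.

Type A4, Milnor number mu = 4.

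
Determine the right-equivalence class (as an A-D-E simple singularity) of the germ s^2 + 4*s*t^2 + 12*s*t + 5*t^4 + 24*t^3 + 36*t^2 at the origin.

A_3

The Hessian of f at 0 has rank 1. Corank 1: A-series; mu = 3 gives A_3.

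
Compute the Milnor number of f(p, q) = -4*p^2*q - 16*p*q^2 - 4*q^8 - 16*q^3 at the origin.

9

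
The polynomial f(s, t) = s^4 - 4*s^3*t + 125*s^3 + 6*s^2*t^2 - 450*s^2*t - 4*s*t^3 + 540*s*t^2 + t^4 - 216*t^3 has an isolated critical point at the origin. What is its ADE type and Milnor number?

The Hessian of f at 0 has rank 0. Corank 2; j^3 = (5*s - 6*t)^3 is a perfect cube, so E-series; the 4-jet and mu = 6 give E_6.

Type E6, Milnor number mu = 6.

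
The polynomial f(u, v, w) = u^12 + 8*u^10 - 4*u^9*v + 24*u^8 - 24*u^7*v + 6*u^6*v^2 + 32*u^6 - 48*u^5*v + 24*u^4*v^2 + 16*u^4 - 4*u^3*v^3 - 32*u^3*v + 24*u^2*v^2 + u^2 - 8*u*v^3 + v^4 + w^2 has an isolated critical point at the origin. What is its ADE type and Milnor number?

Type A_3, Milnor number mu = 3.

The Hessian of f at 0 has rank 2. Corank 1: A-series; mu = 3 gives A_3.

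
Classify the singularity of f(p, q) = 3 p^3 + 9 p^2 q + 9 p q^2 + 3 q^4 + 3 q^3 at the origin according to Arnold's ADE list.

E_6

The Hessian of f at 0 has rank 0. Corank 2; j^3 = 3*(p + q)^3 is a perfect cube, so E-series; the 4-jet and mu = 6 give E_6.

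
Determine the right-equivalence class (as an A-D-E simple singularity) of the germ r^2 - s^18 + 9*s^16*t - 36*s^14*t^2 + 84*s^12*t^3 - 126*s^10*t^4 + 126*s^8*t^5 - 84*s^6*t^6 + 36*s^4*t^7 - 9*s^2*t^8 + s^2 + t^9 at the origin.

A_{8}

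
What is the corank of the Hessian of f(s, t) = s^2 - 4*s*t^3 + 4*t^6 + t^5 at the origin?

1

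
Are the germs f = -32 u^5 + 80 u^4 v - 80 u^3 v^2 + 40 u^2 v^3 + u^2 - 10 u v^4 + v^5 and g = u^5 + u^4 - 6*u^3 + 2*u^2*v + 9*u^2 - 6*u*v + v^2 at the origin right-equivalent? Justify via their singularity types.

The Hessian of f at 0 has rank 1. Corank 1: A-series; mu = 4 gives A_4. The Hessian of g at 0 has rank 1. Corank 1: A-series; mu = 4 gives A_4. Both have type A_4, hence right-equivalent.

Yes.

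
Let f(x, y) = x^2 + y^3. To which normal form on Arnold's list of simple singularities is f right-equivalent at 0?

A_{2}

The Hessian of f at 0 has rank 1. Corank 1: A-series; mu = 2 gives A_2.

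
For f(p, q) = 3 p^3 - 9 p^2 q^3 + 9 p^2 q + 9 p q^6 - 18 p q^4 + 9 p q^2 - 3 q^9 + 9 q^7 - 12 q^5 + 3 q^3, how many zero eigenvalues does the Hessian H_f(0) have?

2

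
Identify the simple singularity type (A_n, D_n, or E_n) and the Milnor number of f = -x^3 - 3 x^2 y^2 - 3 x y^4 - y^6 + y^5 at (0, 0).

The Hessian of f at 0 is [[0, 0], [0, 0]] with rank 0, so corank 2. A Groebner basis of the Jacobian ideal J(f) in C{x,y} is {y^4, x^3, x^2/2 + x*y^2}; counting standard monomials gives mu = 8. Corank 2; j^3 = -x^3 is a perfect cube, so E-series; the 5-jet and mu = 8 give E_8.

Type E_{8}, Milnor number mu = 8.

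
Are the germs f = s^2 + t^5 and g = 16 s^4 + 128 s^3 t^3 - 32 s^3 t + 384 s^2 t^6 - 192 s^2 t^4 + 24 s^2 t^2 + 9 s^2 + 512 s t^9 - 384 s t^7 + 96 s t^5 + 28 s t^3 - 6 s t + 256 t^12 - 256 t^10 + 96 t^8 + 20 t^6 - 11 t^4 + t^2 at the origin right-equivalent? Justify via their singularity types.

No.

The Hessian of f at 0 has rank 1. Corank 1: A-series; mu = 4 gives A_4. The Hessian of g at 0 has rank 1. Corank 1: A-series; mu = 3 gives A_3. f is A_4 but g is A_3, hence not right-equivalent.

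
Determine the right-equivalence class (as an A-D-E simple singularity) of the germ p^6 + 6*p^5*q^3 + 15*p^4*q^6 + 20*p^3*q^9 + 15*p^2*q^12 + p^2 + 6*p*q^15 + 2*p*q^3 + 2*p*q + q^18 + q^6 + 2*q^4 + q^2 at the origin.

A5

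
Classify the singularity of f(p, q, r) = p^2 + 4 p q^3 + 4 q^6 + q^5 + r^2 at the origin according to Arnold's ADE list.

A_{4}

The Hessian of f at 0 is [[2, 0, 0], [0, 0, 0], [0, 0, 2]] with rank 2, so corank 1. A Groebner basis of the Jacobian ideal J(f) in C{p,q,r} is {p/2 + q^3, p^2, p*q, r}; counting standard monomials gives mu = 4. Corank 1: A-series; mu = 4 gives A_4.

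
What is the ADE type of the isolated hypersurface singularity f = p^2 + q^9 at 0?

A8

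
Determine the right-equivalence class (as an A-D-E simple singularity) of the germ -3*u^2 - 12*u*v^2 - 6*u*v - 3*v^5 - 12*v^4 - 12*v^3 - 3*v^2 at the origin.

The Hessian of f at 0 has rank 1. Corank 1: A-series; mu = 4 gives A_4.

A_{4}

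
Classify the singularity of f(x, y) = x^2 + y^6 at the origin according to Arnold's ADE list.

A_5

The Hessian of f at 0 has rank 1. Corank 1: A-series; mu = 5 gives A_5.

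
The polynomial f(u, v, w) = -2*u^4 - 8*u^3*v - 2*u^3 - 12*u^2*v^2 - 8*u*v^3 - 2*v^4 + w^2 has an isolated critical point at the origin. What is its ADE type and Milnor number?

Type E_{6}, Milnor number mu = 6.

The Hessian of f at 0 has rank 1. Corank 2; j^3 = -2*u^3 is a perfect cube, so E-series; the 4-jet and mu = 6 give E_6.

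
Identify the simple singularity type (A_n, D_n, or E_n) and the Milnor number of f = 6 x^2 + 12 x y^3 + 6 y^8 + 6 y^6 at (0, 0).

The Hessian of f at 0 has rank 1. Corank 1: A-series; mu = 7 gives A_7.

Type A_{7}, Milnor number mu = 7.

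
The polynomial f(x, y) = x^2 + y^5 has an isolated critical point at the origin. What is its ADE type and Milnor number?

Type A_4, Milnor number mu = 4.

The Hessian of f at 0 is [[2, 0], [0, 0]] with rank 1, so corank 1. A Groebner basis of the Jacobian ideal J(f) in C{x,y} is {y^4, x}; counting standard monomials gives mu = 4. Corank 1: A-series; mu = 4 gives A_4.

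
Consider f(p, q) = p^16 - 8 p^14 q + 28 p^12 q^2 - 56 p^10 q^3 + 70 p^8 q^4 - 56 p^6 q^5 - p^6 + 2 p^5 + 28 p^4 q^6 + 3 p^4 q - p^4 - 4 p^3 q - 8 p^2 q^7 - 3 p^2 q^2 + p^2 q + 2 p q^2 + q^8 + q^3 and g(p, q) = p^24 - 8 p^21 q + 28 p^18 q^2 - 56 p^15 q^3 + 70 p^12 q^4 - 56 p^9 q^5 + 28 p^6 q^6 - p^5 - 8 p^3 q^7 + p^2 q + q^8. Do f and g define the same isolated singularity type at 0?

Yes.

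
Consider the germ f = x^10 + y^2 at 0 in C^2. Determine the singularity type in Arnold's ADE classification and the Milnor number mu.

Type A_{9}, Milnor number mu = 9.

The Hessian of f at 0 has rank 1. Corank 1: A-series; mu = 9 gives A_9.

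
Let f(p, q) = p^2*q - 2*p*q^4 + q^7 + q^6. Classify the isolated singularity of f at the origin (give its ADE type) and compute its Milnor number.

Type D_7, Milnor number mu = 7.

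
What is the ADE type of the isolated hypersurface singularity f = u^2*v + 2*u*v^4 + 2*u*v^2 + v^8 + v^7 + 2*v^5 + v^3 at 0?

The Hessian of f at 0 has rank 0. Corank 2; j^3 = v*(u + v)^2 has shape L^2 M (L != M), so D-series; mu = 9 gives D_9.

D_9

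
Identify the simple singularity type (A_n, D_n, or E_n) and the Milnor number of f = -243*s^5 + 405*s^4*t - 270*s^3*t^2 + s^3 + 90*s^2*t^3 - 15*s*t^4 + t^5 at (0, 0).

The Hessian of f at 0 has rank 0. Corank 2; j^3 = s^3 is a perfect cube, so E-series; the 5-jet and mu = 8 give E_8.

Type E_8, Milnor number mu = 8.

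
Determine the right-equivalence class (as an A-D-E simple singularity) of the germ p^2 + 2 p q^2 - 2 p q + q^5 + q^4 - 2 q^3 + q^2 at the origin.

The Hessian of f at 0 has rank 1. Corank 1: A-series; mu = 4 gives A_4.

A_{4}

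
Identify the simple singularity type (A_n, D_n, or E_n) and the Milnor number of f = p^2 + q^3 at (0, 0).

The Hessian of f at 0 is [[2, 0], [0, 0]] with rank 1, so corank 1. A Groebner basis of the Jacobian ideal J(f) in C{p,q} is {q^2, p}; counting standard monomials gives mu = 2. Corank 1: A-series; mu = 2 gives A_2.

Type A_2, Milnor number mu = 2.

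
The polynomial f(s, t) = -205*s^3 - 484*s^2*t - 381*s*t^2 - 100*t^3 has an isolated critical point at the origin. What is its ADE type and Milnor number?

Type D4, Milnor number mu = 4.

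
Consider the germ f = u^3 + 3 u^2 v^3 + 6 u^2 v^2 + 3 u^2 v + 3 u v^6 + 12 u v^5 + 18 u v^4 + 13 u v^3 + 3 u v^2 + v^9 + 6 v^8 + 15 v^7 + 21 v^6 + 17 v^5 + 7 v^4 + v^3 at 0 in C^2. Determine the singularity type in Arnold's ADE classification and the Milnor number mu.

Type E7, Milnor number mu = 7.

The Hessian of f at 0 is [[0, 0], [0, 0]] with rank 0, so corank 2. A Groebner basis of the Jacobian ideal J(f) in C{u,v} is {-u^2/4 - u*v/2 + v^4 - v^3/12 - v^2/4, u^3 + 5*u^2/4 + 5*u*v/2 + 17*v^3/12 + 5*v^2/4, u^2*v - 11*u^2/12 - 11*u*v/6 - 47*v^3/36 - 11*v^2/12, u^2/2 + u*v^2 + u*v + 7*v^3/6 + v^2/2}; counting standard monomials gives mu = 7. Corank 2; j^3 = (u + v)^3 is a perfect cube, so E-series; the 4-jet and mu = 7 give E_7.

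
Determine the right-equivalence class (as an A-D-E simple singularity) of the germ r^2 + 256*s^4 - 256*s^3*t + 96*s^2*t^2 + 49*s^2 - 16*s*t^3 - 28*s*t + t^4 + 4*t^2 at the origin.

A3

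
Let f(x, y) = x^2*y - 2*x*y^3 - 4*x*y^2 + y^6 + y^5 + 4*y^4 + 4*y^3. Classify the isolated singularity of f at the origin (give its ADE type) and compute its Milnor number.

Type D_{7}, Milnor number mu = 7.

The Hessian of f at 0 is [[0, 0], [0, 0]] with rank 0, so corank 2. A Groebner basis of the Jacobian ideal J(f) in C{x,y} is {x^3 + x^2 - 13*x*y^2 + 14*x*y - 32*y^2, x^2*y + x^2/6 - 25*x*y^2/6 + 11*x*y/3 - 8*y^2, -x*y + y^3 + 2*y^2}; counting standard monomials gives mu = 7. Corank 2; j^3 = y*(x - 2*y)^2 has shape L^2 M (L != M), so D-series; mu = 7 gives D_7.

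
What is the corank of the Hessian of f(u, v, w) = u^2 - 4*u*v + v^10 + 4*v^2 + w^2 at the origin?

1

Hessian at 0 has rank 2.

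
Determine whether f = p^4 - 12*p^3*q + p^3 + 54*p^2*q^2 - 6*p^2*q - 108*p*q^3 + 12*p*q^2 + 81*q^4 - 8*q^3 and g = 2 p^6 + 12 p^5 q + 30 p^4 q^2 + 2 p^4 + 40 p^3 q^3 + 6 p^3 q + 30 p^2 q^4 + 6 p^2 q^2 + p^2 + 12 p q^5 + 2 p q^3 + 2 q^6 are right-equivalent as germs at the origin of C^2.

The Hessian of f at 0 has rank 0. Corank 2; j^3 = (p - 2*q)^3 is a perfect cube, so E-series; the 4-jet and mu = 6 give E_6. The Hessian of g at 0 has rank 1. Corank 1: A-series; mu = 5 gives A_5. f is E_6 but g is A_5, hence not right-equivalent.

No.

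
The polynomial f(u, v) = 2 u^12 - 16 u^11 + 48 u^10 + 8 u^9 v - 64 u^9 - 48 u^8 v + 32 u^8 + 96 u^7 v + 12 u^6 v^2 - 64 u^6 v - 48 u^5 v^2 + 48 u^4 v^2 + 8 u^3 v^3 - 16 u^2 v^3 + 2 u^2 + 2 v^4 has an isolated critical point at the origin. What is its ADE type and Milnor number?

Type A_3, Milnor number mu = 3.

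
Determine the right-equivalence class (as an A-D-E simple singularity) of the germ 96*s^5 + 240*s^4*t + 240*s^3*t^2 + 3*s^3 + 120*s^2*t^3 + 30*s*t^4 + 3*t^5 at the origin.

E_{8}

The Hessian of f at 0 has rank 0. Corank 2; j^3 = 3*s^3 is a perfect cube, so E-series; the 5-jet and mu = 8 give E_8.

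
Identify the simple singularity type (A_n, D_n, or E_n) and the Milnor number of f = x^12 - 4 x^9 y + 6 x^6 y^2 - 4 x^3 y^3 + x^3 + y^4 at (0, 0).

The Hessian of f at 0 has rank 0. Corank 2; j^3 = x^3 is a perfect cube, so E-series; the 4-jet and mu = 6 give E_6.

Type E_{6}, Milnor number mu = 6.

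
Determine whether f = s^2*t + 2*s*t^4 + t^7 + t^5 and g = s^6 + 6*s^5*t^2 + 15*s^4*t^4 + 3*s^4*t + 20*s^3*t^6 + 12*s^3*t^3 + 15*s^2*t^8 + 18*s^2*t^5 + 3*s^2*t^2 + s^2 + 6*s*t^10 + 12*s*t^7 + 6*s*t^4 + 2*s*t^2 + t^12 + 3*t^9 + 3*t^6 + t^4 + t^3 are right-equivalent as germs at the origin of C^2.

No.

The Hessian of f at 0 has rank 0. Corank 2; j^3 = s^2*t has shape L^2 M (L != M), so D-series; mu = 6 gives D_6. The Hessian of g at 0 has rank 1. Corank 1: A-series; mu = 2 gives A_2. f is D_6 but g is A_2, hence not right-equivalent.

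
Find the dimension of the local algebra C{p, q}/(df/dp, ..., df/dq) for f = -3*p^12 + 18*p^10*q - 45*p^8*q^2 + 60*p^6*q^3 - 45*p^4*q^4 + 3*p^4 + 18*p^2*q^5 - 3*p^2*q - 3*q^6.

7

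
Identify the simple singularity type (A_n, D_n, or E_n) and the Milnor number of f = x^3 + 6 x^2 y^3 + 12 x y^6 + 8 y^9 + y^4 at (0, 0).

Type E_{6}, Milnor number mu = 6.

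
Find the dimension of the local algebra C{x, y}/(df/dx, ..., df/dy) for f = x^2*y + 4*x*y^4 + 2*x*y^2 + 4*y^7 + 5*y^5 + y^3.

6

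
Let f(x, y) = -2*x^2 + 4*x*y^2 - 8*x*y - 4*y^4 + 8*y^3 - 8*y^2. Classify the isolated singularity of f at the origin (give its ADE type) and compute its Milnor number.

The Hessian of f at 0 is [[-4, -8], [-8, -16]] with rank 1, so corank 1. A Groebner basis of the Jacobian ideal J(f) in C{x,y} is {x^2 - 4*x - 8*y, x*y + 2*x + 4*y, -x + y^2 - 2*y}; counting standard monomials gives mu = 3. Corank 1: A-series; mu = 3 gives A_3.

Type A3, Milnor number mu = 3.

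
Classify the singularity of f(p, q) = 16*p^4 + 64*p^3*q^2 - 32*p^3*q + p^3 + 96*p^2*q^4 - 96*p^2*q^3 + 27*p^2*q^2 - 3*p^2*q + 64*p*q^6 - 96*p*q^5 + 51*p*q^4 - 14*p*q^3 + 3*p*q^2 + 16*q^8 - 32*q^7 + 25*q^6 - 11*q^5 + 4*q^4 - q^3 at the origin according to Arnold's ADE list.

The Hessian of f at 0 is [[0, 0], [0, 0]] with rank 0, so corank 2. A Groebner basis of the Jacobian ideal J(f) in C{p,q} is {p^3 - 3*p^2/2 + 3*p*q - 3*q^2/2, p^2*q - 2*p^2 + 4*p*q - 2*q^2, -5*p^2/2 + p*q^2 + 5*p*q - 5*q^2/2, -3*p^2 + 6*p*q + q^3 - 3*q^2}; counting standard monomials gives mu = 6. Corank 2; j^3 = (p - q)^3 is a perfect cube, so E-series; the 4-jet and mu = 6 give E_6.

E6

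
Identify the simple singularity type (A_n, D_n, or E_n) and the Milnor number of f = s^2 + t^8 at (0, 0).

The Hessian of f at 0 is [[2, 0], [0, 0]] with rank 1, so corank 1. A Groebner basis of the Jacobian ideal J(f) in C{s,t} is {t^7, s}; counting standard monomials gives mu = 7. Corank 1: A-series; mu = 7 gives A_7.

Type A_7, Milnor number mu = 7.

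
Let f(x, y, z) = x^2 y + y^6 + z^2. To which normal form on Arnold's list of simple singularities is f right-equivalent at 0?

D_{7}

The Hessian of f at 0 has rank 1. Corank 2; j^3 = x^2*y has shape L^2 M (L != M), so D-series; mu = 7 gives D_7.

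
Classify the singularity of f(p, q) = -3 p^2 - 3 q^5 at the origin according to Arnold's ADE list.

The Hessian of f at 0 has rank 1. Corank 1: A-series; mu = 4 gives A_4.

A_{4}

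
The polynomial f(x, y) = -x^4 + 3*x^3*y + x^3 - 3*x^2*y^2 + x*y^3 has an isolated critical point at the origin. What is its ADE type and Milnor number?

Type E_7, Milnor number mu = 7.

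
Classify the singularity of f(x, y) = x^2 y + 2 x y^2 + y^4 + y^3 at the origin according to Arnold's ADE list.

The Hessian of f at 0 has rank 0. Corank 2; j^3 = y*(x + y)^2 has shape L^2 M (L != M), so D-series; mu = 5 gives D_5.

D_{5}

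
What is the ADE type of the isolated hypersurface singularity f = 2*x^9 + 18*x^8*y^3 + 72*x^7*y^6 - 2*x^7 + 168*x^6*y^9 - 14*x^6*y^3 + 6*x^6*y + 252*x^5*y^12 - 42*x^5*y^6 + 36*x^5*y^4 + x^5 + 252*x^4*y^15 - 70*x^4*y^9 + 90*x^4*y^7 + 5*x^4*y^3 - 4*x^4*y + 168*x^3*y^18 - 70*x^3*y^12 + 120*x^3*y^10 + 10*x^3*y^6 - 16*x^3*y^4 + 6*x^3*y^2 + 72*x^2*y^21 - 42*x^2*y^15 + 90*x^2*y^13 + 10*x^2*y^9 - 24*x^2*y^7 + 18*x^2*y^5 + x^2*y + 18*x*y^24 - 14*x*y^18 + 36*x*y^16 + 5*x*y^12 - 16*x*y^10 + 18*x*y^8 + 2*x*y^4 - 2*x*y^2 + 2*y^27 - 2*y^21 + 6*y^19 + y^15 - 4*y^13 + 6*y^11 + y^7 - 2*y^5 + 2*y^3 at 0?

The Hessian of f at 0 is [[0, 0], [0, 0]] with rank 0, so corank 2. A Groebner basis of the Jacobian ideal J(f) in C{x,y} is {y^3, x^2 + 2*y^2, x*y - y^2}; counting standard monomials gives mu = 4. Corank 2; j^3 = y*(x^2 - 2*x*y + 2*y^2) splits into three distinct lines over C (the quadratic factor has nonzero discriminant), so D_4.

D_4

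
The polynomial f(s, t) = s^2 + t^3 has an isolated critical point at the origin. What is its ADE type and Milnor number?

Type A2, Milnor number mu = 2.

The Hessian of f at 0 has rank 1. Corank 1: A-series; mu = 2 gives A_2.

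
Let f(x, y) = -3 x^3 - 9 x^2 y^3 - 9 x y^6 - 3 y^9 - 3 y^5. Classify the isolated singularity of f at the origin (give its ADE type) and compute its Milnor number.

Type E8, Milnor number mu = 8.

The Hessian of f at 0 has rank 0. Corank 2; j^3 = -3*x^3 is a perfect cube, so E-series; the 5-jet and mu = 8 give E_8.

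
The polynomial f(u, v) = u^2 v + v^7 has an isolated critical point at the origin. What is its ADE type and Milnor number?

Type D_8, Milnor number mu = 8.

The Hessian of f at 0 has rank 0. Corank 2; j^3 = u^2*v has shape L^2 M (L != M), so D-series; mu = 8 gives D_8.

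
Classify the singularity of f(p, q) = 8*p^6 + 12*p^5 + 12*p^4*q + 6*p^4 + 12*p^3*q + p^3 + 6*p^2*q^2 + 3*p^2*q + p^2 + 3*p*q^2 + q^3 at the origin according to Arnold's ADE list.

The Hessian of f at 0 is [[2, 0], [0, 0]] with rank 1, so corank 1. A Groebner basis of the Jacobian ideal J(f) in C{p,q} is {q^2, p}; counting standard monomials gives mu = 2. Corank 1: A-series; mu = 2 gives A_2.

A2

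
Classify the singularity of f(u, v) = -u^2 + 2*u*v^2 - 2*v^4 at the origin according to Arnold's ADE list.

The Hessian of f at 0 has rank 1. Corank 1: A-series; mu = 3 gives A_3.

A_3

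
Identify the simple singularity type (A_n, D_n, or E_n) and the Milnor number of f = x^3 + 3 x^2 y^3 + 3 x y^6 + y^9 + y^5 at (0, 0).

Type E8, Milnor number mu = 8.

The Hessian of f at 0 has rank 0. Corank 2; j^3 = x^3 is a perfect cube, so E-series; the 5-jet and mu = 8 give E_8.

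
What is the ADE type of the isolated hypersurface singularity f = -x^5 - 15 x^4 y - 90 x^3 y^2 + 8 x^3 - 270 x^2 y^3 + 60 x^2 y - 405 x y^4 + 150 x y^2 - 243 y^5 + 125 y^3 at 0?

E_8

The Hessian of f at 0 is [[0, 0], [0, 0]] with rank 0, so corank 2. A Groebner basis of the Jacobian ideal J(f) in C{x,y} is {y^5, x*y^3 + 21*y^4/8, x^2 + 5*x*y + 25*y^2/4}; counting standard monomials gives mu = 8. Corank 2; j^3 = (2*x + 5*y)^3 is a perfect cube, so E-series; the 5-jet and mu = 8 give E_8.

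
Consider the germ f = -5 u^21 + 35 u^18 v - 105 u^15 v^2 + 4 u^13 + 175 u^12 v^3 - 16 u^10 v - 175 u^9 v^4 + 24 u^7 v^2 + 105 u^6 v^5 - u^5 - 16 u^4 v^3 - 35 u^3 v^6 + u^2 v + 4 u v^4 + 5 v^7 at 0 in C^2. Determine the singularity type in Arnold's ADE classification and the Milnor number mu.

Type D_{8}, Milnor number mu = 8.

The Hessian of f at 0 has rank 0. Corank 2; j^3 = u^2*v has shape L^2 M (L != M), so D-series; mu = 8 gives D_8.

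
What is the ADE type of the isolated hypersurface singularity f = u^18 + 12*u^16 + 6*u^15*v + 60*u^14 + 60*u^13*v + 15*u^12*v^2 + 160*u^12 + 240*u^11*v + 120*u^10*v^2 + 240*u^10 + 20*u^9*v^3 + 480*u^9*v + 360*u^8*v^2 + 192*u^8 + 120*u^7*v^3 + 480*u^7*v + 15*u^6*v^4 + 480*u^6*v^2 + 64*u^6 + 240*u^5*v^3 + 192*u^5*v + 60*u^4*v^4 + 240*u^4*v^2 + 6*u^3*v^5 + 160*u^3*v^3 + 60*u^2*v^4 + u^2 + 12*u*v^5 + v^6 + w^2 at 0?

A_{5}

The Hessian of f at 0 is [[2, 0, 0], [0, 0, 0], [0, 0, 2]] with rank 2, so corank 1. A Groebner basis of the Jacobian ideal J(f) in C{u,v,w} is {v^5, u, w}; counting standard monomials gives mu = 5. Corank 1: A-series; mu = 5 gives A_5.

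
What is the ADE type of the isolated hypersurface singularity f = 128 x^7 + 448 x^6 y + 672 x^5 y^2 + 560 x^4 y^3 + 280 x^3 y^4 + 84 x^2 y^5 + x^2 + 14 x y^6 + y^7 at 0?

The Hessian of f at 0 has rank 1. Corank 1: A-series; mu = 6 gives A_6.

A_6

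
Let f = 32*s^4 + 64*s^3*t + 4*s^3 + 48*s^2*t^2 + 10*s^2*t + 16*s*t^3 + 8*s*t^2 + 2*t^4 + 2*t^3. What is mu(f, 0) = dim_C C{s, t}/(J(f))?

5

The Hessian of f at 0 has rank 0. Corank 2; j^3 = 2*(s + t)^2*(2*s + t) has shape L^2 M (L != M), so D-series; mu = 5 gives D_5.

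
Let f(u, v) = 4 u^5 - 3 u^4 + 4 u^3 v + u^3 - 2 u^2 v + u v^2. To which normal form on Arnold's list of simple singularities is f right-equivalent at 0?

D_5

The Hessian of f at 0 is [[0, 0], [0, 0]] with rank 0, so corank 2. A Groebner basis of the Jacobian ideal J(f) in C{u,v} is {u*v^2 - u*v/6 + v^2/6, -u*v/6 + v^3 + v^2/6, u^2 - 4*u*v/3 + v^2/3}; counting standard monomials gives mu = 5. Corank 2; j^3 = u*(u - v)^2 has shape L^2 M (L != M), so D-series; mu = 5 gives D_5.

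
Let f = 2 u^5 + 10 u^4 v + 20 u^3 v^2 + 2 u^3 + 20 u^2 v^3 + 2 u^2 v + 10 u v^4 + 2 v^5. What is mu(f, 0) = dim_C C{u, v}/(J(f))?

6

The Hessian of f at 0 is [[0, 0], [0, 0]] with rank 0, so corank 2. A Groebner basis of the Jacobian ideal J(f) in C{u,v} is {-u*v/5 + v^4, u*v^2, u^2 + u*v}; counting standard monomials gives mu = 6. Corank 2; j^3 = 2*u^2*(u + v) has shape L^2 M (L != M), so D-series; mu = 6 gives D_6.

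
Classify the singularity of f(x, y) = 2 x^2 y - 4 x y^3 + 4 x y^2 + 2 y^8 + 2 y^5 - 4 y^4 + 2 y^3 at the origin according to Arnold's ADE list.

D_9

The Hessian of f at 0 has rank 0. Corank 2; j^3 = 2*y*(x + y)^2 has shape L^2 M (L != M), so D-series; mu = 9 gives D_9.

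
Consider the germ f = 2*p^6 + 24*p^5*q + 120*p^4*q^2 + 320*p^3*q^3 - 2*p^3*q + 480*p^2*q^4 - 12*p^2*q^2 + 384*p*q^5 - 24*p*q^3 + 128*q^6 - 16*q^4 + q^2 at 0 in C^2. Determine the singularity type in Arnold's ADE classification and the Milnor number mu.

The Hessian of f at 0 is [[0, 0], [0, 2]] with rank 1, so corank 1. A Groebner basis of the Jacobian ideal J(f) in C{p,q} is {p^3 - q, p^2*q, q^2}; counting standard monomials gives mu = 5. Corank 1: A-series; mu = 5 gives A_5.

Type A5, Milnor number mu = 5.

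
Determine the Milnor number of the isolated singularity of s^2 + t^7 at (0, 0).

6

The Hessian of f at 0 has rank 1. Corank 1: A-series; mu = 6 gives A_6.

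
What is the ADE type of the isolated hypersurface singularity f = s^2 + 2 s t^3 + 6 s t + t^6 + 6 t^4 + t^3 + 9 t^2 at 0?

A_{2}

The Hessian of f at 0 has rank 1. Corank 1: A-series; mu = 2 gives A_2.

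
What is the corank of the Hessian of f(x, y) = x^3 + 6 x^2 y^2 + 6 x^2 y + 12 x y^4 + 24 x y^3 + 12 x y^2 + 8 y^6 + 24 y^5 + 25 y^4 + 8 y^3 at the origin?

Hessian at 0 has rank 0.

2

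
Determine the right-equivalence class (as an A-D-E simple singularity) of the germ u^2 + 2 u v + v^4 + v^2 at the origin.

A_{3}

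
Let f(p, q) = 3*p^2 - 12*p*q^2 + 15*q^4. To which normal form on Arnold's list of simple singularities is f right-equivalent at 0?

A_{3}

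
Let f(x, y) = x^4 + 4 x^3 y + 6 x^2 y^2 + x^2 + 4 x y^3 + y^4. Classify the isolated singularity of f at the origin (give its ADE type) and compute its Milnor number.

Type A3, Milnor number mu = 3.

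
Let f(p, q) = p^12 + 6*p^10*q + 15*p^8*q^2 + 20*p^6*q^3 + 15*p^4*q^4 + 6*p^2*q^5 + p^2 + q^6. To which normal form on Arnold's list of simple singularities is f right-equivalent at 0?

The Hessian of f at 0 is [[2, 0], [0, 0]] with rank 1, so corank 1. A Groebner basis of the Jacobian ideal J(f) in C{p,q} is {q^5, p}; counting standard monomials gives mu = 5. Corank 1: A-series; mu = 5 gives A_5.

A_{5}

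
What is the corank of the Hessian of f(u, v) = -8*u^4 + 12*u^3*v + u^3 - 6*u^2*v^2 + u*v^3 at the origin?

2

Hessian at 0 has rank 0.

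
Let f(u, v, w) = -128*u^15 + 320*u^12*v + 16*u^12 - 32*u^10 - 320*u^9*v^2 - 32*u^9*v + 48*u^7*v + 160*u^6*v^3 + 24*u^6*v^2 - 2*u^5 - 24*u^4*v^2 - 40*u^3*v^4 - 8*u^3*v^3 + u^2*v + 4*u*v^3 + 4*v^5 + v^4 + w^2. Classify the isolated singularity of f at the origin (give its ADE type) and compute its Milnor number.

The Hessian of f at 0 has rank 1. Corank 2; j^3 = u^2*v has shape L^2 M (L != M), so D-series; mu = 5 gives D_5.

Type D_{5}, Milnor number mu = 5.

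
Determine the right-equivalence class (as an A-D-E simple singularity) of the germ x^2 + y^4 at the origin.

A3

The Hessian of f at 0 is [[2, 0], [0, 0]] with rank 1, so corank 1. A Groebner basis of the Jacobian ideal J(f) in C{x,y} is {y^3, x}; counting standard monomials gives mu = 3. Corank 1: A-series; mu = 3 gives A_3.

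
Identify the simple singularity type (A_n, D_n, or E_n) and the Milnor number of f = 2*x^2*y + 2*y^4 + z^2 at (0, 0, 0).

The Hessian of f at 0 has rank 1. Corank 2; j^3 = 2*x^2*y has shape L^2 M (L != M), so D-series; mu = 5 gives D_5.

Type D_{5}, Milnor number mu = 5.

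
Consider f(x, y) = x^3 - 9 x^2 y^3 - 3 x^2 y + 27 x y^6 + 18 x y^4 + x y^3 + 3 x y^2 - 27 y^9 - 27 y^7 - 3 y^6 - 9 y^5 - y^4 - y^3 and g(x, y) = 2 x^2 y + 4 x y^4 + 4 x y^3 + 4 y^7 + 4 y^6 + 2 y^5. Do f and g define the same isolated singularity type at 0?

The Hessian of f at 0 has rank 0. Corank 2; j^3 = (x - y)^3 is a perfect cube, so E-series; the 4-jet and mu = 7 give E_7. The Hessian of g at 0 has rank 0. Corank 2; j^3 = 2*x^2*y has shape L^2 M (L != M), so D-series; mu = 8 gives D_8. f is E_7 but g is D_8, hence not right-equivalent.

No.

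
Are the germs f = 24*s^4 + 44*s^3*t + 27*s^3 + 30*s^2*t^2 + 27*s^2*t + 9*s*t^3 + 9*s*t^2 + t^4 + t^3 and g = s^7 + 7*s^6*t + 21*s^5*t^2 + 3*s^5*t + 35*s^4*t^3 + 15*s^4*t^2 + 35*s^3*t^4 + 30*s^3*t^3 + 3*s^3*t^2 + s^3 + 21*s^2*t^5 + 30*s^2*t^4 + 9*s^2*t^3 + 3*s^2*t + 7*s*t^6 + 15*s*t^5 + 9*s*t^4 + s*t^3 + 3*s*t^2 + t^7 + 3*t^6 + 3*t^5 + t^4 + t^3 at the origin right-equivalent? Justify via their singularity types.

Yes.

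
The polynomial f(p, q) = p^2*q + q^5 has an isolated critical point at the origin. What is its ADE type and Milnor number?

Type D_6, Milnor number mu = 6.

The Hessian of f at 0 has rank 0. Corank 2; j^3 = p^2*q has shape L^2 M (L != M), so D-series; mu = 6 gives D_6.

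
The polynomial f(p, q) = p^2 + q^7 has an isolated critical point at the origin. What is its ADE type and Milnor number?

Type A6, Milnor number mu = 6.

The Hessian of f at 0 has rank 1. Corank 1: A-series; mu = 6 gives A_6.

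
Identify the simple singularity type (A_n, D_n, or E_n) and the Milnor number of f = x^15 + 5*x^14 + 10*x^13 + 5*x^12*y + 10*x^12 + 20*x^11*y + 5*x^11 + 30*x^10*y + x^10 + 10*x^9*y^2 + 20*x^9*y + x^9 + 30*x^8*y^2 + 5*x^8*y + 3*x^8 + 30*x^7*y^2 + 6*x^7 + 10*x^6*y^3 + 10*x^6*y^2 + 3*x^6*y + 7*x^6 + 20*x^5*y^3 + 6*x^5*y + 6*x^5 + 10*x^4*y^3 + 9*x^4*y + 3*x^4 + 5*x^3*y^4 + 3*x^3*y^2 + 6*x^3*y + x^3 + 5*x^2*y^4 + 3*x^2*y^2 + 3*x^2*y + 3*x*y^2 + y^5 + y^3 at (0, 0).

The Hessian of f at 0 has rank 0. Corank 2; j^3 = (x + y)^3 is a perfect cube, so E-series; the 5-jet and mu = 8 give E_8.

Type E_{8}, Milnor number mu = 8.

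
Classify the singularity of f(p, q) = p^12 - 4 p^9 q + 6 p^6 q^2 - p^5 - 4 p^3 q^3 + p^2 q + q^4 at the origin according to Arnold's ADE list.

D5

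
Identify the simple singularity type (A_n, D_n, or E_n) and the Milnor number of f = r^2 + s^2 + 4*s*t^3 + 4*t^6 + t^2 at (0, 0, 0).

Type A1, Milnor number mu = 1.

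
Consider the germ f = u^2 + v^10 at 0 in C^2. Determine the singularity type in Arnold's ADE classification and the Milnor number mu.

The Hessian of f at 0 is [[2, 0], [0, 0]] with rank 1, so corank 1. A Groebner basis of the Jacobian ideal J(f) in C{u,v} is {v^9, u}; counting standard monomials gives mu = 9. Corank 1: A-series; mu = 9 gives A_9.

Type A_{9}, Milnor number mu = 9.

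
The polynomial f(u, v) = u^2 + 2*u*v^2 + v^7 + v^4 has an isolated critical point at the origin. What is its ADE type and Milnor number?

The Hessian of f at 0 has rank 1. Corank 1: A-series; mu = 6 gives A_6.

Type A_6, Milnor number mu = 6.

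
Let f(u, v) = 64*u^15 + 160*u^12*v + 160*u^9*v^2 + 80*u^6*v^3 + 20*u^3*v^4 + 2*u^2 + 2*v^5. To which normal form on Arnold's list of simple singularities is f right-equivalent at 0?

The Hessian of f at 0 has rank 1. Corank 1: A-series; mu = 4 gives A_4.

A4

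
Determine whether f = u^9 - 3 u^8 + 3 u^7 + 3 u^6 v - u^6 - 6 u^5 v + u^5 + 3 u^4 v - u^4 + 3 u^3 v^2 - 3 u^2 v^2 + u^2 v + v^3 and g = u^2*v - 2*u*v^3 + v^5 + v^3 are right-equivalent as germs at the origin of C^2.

Yes.

The Hessian of f at 0 is [[0, 0], [0, 0]] with rank 0, so corank 2. A Groebner basis of the Jacobian ideal J(f) in C{u,v} is {v^3, u^2 + 3*v^2, u*v}; counting standard monomials gives mu = 4. Corank 2; j^3 = v*(u^2 + v^2) splits into three distinct lines over C (the quadratic factor has nonzero discriminant), so D_4. The Hessian of g at 0 is [[0, 0], [0, 0]] with rank 0, so corank 2. A Groebner basis of the Jacobian ideal J(g) in C{u,v} is {v^3, u^2 + 3*v^2, u*v}; counting standard monomials gives mu = 4. Corank 2; j^3 = v*(u^2 + v^2) splits into three distinct lines over C (the quadratic factor has nonzero discriminant), so D_4. Both have type D_4, hence right-equivalent.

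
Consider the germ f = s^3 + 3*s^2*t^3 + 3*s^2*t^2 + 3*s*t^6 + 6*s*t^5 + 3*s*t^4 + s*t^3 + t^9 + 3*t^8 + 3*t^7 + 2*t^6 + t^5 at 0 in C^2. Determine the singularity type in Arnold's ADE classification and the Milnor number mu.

Type E_{7}, Milnor number mu = 7.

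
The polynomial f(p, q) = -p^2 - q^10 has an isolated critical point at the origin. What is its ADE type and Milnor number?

The Hessian of f at 0 has rank 1. Corank 1: A-series; mu = 9 gives A_9.

Type A9, Milnor number mu = 9.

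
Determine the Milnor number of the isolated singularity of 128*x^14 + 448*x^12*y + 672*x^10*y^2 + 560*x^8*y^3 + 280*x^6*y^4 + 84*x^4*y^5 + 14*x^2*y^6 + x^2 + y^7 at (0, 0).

The Hessian of f at 0 has rank 1. Corank 1: A-series; mu = 6 gives A_6.

6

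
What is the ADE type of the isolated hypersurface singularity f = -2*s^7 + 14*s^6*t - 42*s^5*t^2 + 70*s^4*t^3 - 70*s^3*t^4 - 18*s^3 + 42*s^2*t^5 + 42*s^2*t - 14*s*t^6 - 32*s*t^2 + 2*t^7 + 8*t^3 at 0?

The Hessian of f at 0 has rank 0. Corank 2; j^3 = -2*(s - t)*(3*s - 2*t)^2 has shape L^2 M (L != M), so D-series; mu = 8 gives D_8.

D8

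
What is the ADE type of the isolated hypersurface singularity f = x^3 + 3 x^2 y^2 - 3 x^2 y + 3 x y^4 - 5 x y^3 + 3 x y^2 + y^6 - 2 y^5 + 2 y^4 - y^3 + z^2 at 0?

The Hessian of f at 0 is [[0, 0, 0], [0, 0, 0], [0, 0, 2]] with rank 1, so corank 2. A Groebner basis of the Jacobian ideal J(f) in C{x,y,z} is {-x^2 + 2*x*y + y^4 - y^3/3 - y^2, x^3 + 4*x^2 - 8*x*y + y^3/3 + 4*y^2, x^2*y + 7*x^2/3 - 14*x*y/3 - 2*y^3/9 + 7*y^2/3, x^2 + x*y^2 - 2*x*y - 2*y^3/3 + y^2, z}; counting standard monomials gives mu = 7. Corank 2; j^3 = (x - y)^3 is a perfect cube, so E-series; the 4-jet and mu = 7 give E_7.

E7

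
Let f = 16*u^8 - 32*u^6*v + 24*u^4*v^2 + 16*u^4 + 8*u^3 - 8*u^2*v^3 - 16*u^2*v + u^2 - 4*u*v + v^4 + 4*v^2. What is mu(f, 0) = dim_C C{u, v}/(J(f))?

3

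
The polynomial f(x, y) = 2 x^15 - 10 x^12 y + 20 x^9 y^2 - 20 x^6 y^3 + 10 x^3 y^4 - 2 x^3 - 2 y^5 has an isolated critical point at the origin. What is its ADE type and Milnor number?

Type E_{8}, Milnor number mu = 8.

The Hessian of f at 0 has rank 0. Corank 2; j^3 = -2*x^3 is a perfect cube, so E-series; the 5-jet and mu = 8 give E_8.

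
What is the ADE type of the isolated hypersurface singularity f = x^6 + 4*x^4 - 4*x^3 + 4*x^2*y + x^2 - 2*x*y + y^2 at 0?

A_5

The Hessian of f at 0 has rank 1. Corank 1: A-series; mu = 5 gives A_5.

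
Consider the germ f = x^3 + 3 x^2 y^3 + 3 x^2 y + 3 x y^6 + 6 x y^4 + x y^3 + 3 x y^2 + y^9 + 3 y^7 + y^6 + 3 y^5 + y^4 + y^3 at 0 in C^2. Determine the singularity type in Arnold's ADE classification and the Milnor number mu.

Type E_7, Milnor number mu = 7.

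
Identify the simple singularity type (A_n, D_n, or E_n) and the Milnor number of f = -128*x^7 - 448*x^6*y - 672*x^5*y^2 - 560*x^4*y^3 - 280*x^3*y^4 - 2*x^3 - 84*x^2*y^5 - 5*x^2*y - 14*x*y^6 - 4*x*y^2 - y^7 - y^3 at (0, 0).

The Hessian of f at 0 is [[0, 0], [0, 0]] with rank 0, so corank 2. A Groebner basis of the Jacobian ideal J(f) in C{x,y} is {x*y/14 + y^6 + y^2/14, x*y^2 + y^3, x^2 + 3*x*y/2 + y^2/2}; counting standard monomials gives mu = 8. Corank 2; j^3 = -(x + y)^2*(2*x + y) has shape L^2 M (L != M), so D-series; mu = 8 gives D_8.

Type D_{8}, Milnor number mu = 8.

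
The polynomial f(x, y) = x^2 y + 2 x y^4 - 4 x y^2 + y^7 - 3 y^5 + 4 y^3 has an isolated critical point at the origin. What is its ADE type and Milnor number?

The Hessian of f at 0 is [[0, 0], [0, 0]] with rank 0, so corank 2. A Groebner basis of the Jacobian ideal J(f) in C{x,y} is {x*y + y^4 - 2*y^2, x*y^2 - 2*y^3, x^2 - 9*x*y + 14*y^2}; counting standard monomials gives mu = 6. Corank 2; j^3 = y*(x - 2*y)^2 has shape L^2 M (L != M), so D-series; mu = 6 gives D_6.

Type D6, Milnor number mu = 6.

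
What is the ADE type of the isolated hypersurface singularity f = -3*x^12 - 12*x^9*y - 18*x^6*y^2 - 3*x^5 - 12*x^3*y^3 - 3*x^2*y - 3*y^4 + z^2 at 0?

D_{5}

The Hessian of f at 0 has rank 1. Corank 2; j^3 = -3*x^2*y has shape L^2 M (L != M), so D-series; mu = 5 gives D_5.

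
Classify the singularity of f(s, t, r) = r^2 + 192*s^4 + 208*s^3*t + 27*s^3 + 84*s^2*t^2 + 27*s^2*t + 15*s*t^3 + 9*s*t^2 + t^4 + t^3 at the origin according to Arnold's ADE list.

E_7

The Hessian of f at 0 is [[0, 0, 0], [0, 0, 0], [0, 0, 2]] with rank 1, so corank 2. A Groebner basis of the Jacobian ideal J(f) in C{s,t,r} is {19683*s^2/16 + 6561*s*t/8 + t^4 - 27*t^3/16 + 2187*t^2/16, s^3 + 189*s^2/16 + 63*s*t/8 + t^3/48 + 21*t^2/16, s^2*t - 405*s^2/16 - 135*s*t/8 - 11*t^3/144 - 45*t^2/16, 81*s^2/2 + s*t^2 + 27*s*t + 5*t^3/18 + 9*t^2/2, r}; counting standard monomials gives mu = 7. Corank 2; j^3 = (3*s + t)^3 is a perfect cube, so E-series; the 4-jet and mu = 7 give E_7.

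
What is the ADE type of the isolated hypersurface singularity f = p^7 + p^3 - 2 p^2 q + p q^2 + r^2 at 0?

D8

The Hessian of f at 0 has rank 1. Corank 2; j^3 = p*(p - q)^2 has shape L^2 M (L != M), so D-series; mu = 8 gives D_8.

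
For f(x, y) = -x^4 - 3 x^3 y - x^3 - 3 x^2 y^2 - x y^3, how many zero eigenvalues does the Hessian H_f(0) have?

Hessian at 0 has rank 0.

2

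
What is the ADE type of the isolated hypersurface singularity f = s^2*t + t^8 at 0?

D_{9}

The Hessian of f at 0 is [[0, 0], [0, 0]] with rank 0, so corank 2. A Groebner basis of the Jacobian ideal J(f) in C{s,t} is {s^2/8 + t^7, s^3, s*t}; counting standard monomials gives mu = 9. Corank 2; j^3 = s^2*t has shape L^2 M (L != M), so D-series; mu = 9 gives D_9.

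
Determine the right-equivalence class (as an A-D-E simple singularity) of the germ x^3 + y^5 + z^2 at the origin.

The Hessian of f at 0 has rank 1. Corank 2; j^3 = x^3 is a perfect cube, so E-series; the 5-jet and mu = 8 give E_8.

E_8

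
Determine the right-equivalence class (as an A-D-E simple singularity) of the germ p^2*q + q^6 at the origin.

D_7

The Hessian of f at 0 has rank 0. Corank 2; j^3 = p^2*q has shape L^2 M (L != M), so D-series; mu = 7 gives D_7.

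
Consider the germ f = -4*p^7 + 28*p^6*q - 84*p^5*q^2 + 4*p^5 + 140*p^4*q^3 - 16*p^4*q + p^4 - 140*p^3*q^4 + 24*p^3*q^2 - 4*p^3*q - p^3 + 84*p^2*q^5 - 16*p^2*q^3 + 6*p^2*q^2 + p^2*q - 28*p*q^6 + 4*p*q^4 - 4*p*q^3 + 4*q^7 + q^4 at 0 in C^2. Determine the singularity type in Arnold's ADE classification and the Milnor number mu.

The Hessian of f at 0 has rank 0. Corank 2; j^3 = -p^2*(p - q) has shape L^2 M (L != M), so D-series; mu = 5 gives D_5.

Type D5, Milnor number mu = 5.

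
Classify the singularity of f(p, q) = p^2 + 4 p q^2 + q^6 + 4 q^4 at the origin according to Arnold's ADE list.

A_5

The Hessian of f at 0 has rank 1. Corank 1: A-series; mu = 5 gives A_5.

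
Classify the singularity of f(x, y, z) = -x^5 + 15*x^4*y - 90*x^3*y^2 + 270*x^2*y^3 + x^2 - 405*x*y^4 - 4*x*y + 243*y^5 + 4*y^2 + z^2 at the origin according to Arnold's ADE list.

A4

The Hessian of f at 0 has rank 2. Corank 1: A-series; mu = 4 gives A_4.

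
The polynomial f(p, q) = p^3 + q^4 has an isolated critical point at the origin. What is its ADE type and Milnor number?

Type E_6, Milnor number mu = 6.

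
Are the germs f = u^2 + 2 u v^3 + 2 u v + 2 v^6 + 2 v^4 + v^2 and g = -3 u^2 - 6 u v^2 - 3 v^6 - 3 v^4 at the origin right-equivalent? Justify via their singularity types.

Yes.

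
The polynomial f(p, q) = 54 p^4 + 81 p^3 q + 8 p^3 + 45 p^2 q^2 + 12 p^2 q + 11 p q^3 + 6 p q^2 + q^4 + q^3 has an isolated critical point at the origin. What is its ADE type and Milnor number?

The Hessian of f at 0 has rank 0. Corank 2; j^3 = (2*p + q)^3 is a perfect cube, so E-series; the 4-jet and mu = 7 give E_7.

Type E7, Milnor number mu = 7.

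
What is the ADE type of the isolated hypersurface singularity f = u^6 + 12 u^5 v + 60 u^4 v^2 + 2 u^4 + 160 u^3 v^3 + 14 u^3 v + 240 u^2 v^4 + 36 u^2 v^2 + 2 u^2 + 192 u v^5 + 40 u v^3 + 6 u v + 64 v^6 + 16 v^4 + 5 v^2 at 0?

A1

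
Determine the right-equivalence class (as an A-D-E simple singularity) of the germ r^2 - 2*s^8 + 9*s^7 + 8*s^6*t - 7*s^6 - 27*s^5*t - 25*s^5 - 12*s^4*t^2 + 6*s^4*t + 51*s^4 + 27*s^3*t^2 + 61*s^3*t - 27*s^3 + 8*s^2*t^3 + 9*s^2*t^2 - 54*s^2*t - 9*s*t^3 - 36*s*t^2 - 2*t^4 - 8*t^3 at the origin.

E7

The Hessian of f at 0 has rank 1. Corank 2; j^3 = -(3*s + 2*t)^3 is a perfect cube, so E-series; the 4-jet and mu = 7 give E_7.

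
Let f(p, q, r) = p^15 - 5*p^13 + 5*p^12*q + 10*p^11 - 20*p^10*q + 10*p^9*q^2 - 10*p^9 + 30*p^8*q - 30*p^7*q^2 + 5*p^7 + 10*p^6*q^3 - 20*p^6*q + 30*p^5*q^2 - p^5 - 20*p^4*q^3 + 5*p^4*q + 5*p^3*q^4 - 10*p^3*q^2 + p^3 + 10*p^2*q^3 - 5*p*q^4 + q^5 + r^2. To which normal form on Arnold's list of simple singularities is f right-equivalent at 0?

E_8

The Hessian of f at 0 has rank 1. Corank 2; j^3 = p^3 is a perfect cube, so E-series; the 5-jet and mu = 8 give E_8.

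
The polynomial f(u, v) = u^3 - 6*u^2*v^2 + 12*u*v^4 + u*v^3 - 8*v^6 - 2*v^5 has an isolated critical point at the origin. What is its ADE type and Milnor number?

The Hessian of f at 0 has rank 0. Corank 2; j^3 = u^3 is a perfect cube, so E-series; the 4-jet and mu = 7 give E_7.

Type E_{7}, Milnor number mu = 7.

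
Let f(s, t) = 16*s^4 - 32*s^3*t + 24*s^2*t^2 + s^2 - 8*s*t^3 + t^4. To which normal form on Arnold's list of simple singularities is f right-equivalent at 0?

The Hessian of f at 0 is [[2, 0], [0, 0]] with rank 1, so corank 1. A Groebner basis of the Jacobian ideal J(f) in C{s,t} is {t^3, s}; counting standard monomials gives mu = 3. Corank 1: A-series; mu = 3 gives A_3.

A_3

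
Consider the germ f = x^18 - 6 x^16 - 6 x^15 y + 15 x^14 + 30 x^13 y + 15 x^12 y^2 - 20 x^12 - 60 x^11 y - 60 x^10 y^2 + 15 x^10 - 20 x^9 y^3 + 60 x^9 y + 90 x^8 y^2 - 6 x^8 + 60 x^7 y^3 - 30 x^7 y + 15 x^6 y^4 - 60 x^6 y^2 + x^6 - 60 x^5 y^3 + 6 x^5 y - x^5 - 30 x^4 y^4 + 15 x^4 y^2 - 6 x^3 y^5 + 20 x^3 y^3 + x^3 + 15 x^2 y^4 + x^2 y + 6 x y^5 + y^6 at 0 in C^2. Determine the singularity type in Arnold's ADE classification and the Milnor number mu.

Type D7, Milnor number mu = 7.

The Hessian of f at 0 has rank 0. Corank 2; j^3 = x^2*(x + y) has shape L^2 M (L != M), so D-series; mu = 7 gives D_7.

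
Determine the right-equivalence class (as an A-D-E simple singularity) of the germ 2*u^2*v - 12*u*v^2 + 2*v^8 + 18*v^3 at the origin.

The Hessian of f at 0 has rank 0. Corank 2; j^3 = 2*v*(u - 3*v)^2 has shape L^2 M (L != M), so D-series; mu = 9 gives D_9.

D_9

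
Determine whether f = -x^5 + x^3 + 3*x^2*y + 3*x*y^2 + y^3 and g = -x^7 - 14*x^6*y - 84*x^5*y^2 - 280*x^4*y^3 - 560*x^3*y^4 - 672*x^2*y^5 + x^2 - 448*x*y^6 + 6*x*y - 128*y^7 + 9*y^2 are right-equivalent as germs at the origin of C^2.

The Hessian of f at 0 has rank 0. Corank 2; j^3 = (x + y)^3 is a perfect cube, so E-series; the 5-jet and mu = 8 give E_8. The Hessian of g at 0 has rank 1. Corank 1: A-series; mu = 6 gives A_6. f is E_8 but g is A_6, hence not right-equivalent.

No.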